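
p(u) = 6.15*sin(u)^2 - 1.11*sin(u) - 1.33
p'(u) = 12.3*sin(u)*cos(u) - 1.11*cos(u)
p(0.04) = -1.36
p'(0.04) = -0.62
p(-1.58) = 5.93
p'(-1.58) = 0.12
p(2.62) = -0.36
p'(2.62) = -4.35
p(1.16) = 2.82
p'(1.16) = 4.06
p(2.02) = 2.66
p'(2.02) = -4.33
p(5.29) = 3.92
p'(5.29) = -6.23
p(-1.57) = 5.93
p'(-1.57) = -0.01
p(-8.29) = 4.73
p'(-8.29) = 5.18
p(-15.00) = 1.99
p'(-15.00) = 6.92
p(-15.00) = 1.99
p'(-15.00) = 6.92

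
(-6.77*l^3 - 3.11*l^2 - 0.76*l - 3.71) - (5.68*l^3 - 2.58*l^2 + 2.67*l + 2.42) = -12.45*l^3 - 0.53*l^2 - 3.43*l - 6.13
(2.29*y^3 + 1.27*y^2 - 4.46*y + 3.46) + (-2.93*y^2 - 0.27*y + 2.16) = 2.29*y^3 - 1.66*y^2 - 4.73*y + 5.62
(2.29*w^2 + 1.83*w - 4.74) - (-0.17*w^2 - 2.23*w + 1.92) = 2.46*w^2 + 4.06*w - 6.66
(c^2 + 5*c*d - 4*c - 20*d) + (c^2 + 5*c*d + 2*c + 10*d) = 2*c^2 + 10*c*d - 2*c - 10*d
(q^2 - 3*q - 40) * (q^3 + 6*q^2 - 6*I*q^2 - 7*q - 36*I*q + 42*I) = q^5 + 3*q^4 - 6*I*q^4 - 65*q^3 - 18*I*q^3 - 219*q^2 + 390*I*q^2 + 280*q + 1314*I*q - 1680*I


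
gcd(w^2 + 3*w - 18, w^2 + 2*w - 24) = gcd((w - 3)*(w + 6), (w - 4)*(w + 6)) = w + 6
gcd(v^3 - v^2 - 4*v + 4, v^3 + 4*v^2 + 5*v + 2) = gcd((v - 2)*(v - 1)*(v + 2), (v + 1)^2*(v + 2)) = v + 2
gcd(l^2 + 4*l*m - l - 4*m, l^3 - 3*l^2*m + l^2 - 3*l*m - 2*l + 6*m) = l - 1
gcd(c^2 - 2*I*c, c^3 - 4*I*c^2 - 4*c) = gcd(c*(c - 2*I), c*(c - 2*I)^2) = c^2 - 2*I*c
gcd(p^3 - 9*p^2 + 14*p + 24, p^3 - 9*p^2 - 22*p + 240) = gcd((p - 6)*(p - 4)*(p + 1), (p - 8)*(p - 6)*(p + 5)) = p - 6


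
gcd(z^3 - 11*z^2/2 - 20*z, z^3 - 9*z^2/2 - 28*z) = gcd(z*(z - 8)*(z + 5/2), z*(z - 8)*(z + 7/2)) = z^2 - 8*z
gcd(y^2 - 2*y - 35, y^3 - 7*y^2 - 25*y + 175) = y^2 - 2*y - 35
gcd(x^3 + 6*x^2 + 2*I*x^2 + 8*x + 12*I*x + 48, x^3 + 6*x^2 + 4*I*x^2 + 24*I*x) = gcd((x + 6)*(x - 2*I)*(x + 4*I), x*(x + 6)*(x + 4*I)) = x^2 + x*(6 + 4*I) + 24*I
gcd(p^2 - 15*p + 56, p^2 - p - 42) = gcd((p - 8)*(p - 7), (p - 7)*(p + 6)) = p - 7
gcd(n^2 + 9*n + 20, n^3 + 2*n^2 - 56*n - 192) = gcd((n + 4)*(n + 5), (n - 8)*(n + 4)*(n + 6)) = n + 4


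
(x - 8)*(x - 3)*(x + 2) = x^3 - 9*x^2 + 2*x + 48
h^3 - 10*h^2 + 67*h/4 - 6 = (h - 8)*(h - 3/2)*(h - 1/2)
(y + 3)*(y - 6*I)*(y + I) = y^3 + 3*y^2 - 5*I*y^2 + 6*y - 15*I*y + 18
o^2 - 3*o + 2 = (o - 2)*(o - 1)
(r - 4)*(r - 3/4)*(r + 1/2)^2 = r^4 - 15*r^3/4 - 3*r^2/2 + 29*r/16 + 3/4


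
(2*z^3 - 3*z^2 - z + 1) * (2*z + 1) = 4*z^4 - 4*z^3 - 5*z^2 + z + 1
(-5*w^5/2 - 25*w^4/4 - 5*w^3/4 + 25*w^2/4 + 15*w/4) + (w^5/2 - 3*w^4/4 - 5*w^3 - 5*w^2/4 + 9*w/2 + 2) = -2*w^5 - 7*w^4 - 25*w^3/4 + 5*w^2 + 33*w/4 + 2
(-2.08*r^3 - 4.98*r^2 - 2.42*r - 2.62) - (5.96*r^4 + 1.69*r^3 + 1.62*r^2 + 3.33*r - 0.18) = -5.96*r^4 - 3.77*r^3 - 6.6*r^2 - 5.75*r - 2.44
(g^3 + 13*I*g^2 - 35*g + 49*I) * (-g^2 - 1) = -g^5 - 13*I*g^4 + 34*g^3 - 62*I*g^2 + 35*g - 49*I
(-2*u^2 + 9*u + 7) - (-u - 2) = -2*u^2 + 10*u + 9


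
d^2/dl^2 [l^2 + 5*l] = 2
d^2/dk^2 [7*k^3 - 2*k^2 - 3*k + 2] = 42*k - 4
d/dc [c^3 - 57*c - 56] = 3*c^2 - 57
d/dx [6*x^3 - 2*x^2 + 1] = 2*x*(9*x - 2)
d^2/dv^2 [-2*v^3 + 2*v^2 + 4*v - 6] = 4 - 12*v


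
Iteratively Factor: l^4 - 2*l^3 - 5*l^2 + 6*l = (l - 1)*(l^3 - l^2 - 6*l) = l*(l - 1)*(l^2 - l - 6) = l*(l - 3)*(l - 1)*(l + 2)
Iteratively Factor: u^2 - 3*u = (u)*(u - 3)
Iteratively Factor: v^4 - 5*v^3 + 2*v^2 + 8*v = (v - 2)*(v^3 - 3*v^2 - 4*v) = (v - 2)*(v + 1)*(v^2 - 4*v) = v*(v - 2)*(v + 1)*(v - 4)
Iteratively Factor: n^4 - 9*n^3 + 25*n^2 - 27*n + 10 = (n - 1)*(n^3 - 8*n^2 + 17*n - 10) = (n - 5)*(n - 1)*(n^2 - 3*n + 2) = (n - 5)*(n - 1)^2*(n - 2)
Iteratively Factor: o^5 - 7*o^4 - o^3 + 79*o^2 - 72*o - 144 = (o + 3)*(o^4 - 10*o^3 + 29*o^2 - 8*o - 48) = (o - 4)*(o + 3)*(o^3 - 6*o^2 + 5*o + 12) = (o - 4)*(o + 1)*(o + 3)*(o^2 - 7*o + 12) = (o - 4)*(o - 3)*(o + 1)*(o + 3)*(o - 4)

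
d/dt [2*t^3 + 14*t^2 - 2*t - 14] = 6*t^2 + 28*t - 2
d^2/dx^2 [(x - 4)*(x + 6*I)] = 2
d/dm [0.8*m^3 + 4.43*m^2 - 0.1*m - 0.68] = 2.4*m^2 + 8.86*m - 0.1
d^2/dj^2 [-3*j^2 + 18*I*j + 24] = -6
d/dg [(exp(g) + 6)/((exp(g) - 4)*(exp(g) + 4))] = (-exp(2*g) - 12*exp(g) - 16)*exp(g)/(exp(4*g) - 32*exp(2*g) + 256)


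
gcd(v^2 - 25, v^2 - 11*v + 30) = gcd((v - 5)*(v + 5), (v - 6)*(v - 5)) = v - 5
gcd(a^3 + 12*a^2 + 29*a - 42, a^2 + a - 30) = a + 6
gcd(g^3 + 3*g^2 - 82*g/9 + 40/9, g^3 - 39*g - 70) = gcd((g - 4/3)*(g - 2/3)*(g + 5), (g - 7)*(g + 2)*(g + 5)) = g + 5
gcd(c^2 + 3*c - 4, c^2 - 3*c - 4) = 1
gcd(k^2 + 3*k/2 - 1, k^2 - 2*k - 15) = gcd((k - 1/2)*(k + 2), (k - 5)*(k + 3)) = 1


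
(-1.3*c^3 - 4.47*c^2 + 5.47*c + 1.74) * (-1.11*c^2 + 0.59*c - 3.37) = 1.443*c^5 + 4.1947*c^4 - 4.328*c^3 + 16.3598*c^2 - 17.4073*c - 5.8638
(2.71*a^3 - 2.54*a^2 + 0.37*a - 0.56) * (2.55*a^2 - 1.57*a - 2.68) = 6.9105*a^5 - 10.7317*a^4 - 2.3315*a^3 + 4.7983*a^2 - 0.1124*a + 1.5008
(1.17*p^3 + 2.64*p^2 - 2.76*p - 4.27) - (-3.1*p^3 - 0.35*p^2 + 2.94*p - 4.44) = 4.27*p^3 + 2.99*p^2 - 5.7*p + 0.170000000000001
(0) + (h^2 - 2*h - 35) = h^2 - 2*h - 35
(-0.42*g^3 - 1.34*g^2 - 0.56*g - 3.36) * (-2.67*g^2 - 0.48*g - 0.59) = 1.1214*g^5 + 3.7794*g^4 + 2.3862*g^3 + 10.0306*g^2 + 1.9432*g + 1.9824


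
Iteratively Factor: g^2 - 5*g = (g - 5)*(g)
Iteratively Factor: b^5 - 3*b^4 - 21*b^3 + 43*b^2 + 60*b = (b - 5)*(b^4 + 2*b^3 - 11*b^2 - 12*b) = b*(b - 5)*(b^3 + 2*b^2 - 11*b - 12) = b*(b - 5)*(b + 4)*(b^2 - 2*b - 3) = b*(b - 5)*(b + 1)*(b + 4)*(b - 3)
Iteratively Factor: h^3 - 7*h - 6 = (h + 2)*(h^2 - 2*h - 3) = (h + 1)*(h + 2)*(h - 3)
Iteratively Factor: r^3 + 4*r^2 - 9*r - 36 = (r + 4)*(r^2 - 9) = (r + 3)*(r + 4)*(r - 3)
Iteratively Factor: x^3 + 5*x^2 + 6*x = (x)*(x^2 + 5*x + 6) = x*(x + 3)*(x + 2)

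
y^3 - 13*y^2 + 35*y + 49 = (y - 7)^2*(y + 1)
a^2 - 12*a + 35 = (a - 7)*(a - 5)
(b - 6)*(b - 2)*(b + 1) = b^3 - 7*b^2 + 4*b + 12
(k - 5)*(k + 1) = k^2 - 4*k - 5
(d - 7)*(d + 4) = d^2 - 3*d - 28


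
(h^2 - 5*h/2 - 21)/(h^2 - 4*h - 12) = (h + 7/2)/(h + 2)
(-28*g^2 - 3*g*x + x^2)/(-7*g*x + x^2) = (4*g + x)/x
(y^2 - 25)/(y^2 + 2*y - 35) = (y + 5)/(y + 7)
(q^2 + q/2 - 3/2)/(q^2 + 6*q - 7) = (q + 3/2)/(q + 7)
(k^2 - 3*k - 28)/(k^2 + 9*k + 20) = (k - 7)/(k + 5)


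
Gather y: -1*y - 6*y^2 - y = -6*y^2 - 2*y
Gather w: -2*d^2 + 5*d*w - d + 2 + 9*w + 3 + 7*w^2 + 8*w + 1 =-2*d^2 - d + 7*w^2 + w*(5*d + 17) + 6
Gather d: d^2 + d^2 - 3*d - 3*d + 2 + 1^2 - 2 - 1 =2*d^2 - 6*d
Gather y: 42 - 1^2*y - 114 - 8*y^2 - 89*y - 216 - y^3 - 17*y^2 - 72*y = -y^3 - 25*y^2 - 162*y - 288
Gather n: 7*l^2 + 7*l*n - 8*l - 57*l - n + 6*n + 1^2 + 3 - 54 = 7*l^2 - 65*l + n*(7*l + 5) - 50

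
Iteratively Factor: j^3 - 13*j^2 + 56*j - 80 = (j - 5)*(j^2 - 8*j + 16) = (j - 5)*(j - 4)*(j - 4)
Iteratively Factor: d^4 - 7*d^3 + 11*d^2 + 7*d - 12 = (d - 1)*(d^3 - 6*d^2 + 5*d + 12) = (d - 3)*(d - 1)*(d^2 - 3*d - 4) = (d - 4)*(d - 3)*(d - 1)*(d + 1)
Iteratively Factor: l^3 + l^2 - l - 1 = (l + 1)*(l^2 - 1) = (l + 1)^2*(l - 1)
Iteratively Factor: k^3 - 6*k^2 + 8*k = (k)*(k^2 - 6*k + 8) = k*(k - 4)*(k - 2)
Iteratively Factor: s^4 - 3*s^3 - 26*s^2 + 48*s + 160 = (s - 5)*(s^3 + 2*s^2 - 16*s - 32) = (s - 5)*(s - 4)*(s^2 + 6*s + 8) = (s - 5)*(s - 4)*(s + 4)*(s + 2)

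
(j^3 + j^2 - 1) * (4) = 4*j^3 + 4*j^2 - 4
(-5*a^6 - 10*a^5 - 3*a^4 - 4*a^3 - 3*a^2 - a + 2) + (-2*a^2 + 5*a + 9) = -5*a^6 - 10*a^5 - 3*a^4 - 4*a^3 - 5*a^2 + 4*a + 11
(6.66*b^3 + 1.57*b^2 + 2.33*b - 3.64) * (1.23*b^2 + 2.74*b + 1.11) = 8.1918*b^5 + 20.1795*b^4 + 14.5603*b^3 + 3.6497*b^2 - 7.3873*b - 4.0404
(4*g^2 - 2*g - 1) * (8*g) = 32*g^3 - 16*g^2 - 8*g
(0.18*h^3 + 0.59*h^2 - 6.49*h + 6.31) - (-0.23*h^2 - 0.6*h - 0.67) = 0.18*h^3 + 0.82*h^2 - 5.89*h + 6.98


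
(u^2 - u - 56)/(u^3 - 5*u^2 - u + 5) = (u^2 - u - 56)/(u^3 - 5*u^2 - u + 5)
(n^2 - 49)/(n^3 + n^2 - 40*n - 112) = (n + 7)/(n^2 + 8*n + 16)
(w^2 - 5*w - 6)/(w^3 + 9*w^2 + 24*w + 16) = (w - 6)/(w^2 + 8*w + 16)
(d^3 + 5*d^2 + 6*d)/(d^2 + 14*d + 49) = d*(d^2 + 5*d + 6)/(d^2 + 14*d + 49)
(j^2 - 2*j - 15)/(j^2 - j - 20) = (j + 3)/(j + 4)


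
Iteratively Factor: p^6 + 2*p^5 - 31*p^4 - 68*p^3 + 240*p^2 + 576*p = (p + 3)*(p^5 - p^4 - 28*p^3 + 16*p^2 + 192*p) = p*(p + 3)*(p^4 - p^3 - 28*p^2 + 16*p + 192) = p*(p + 3)^2*(p^3 - 4*p^2 - 16*p + 64) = p*(p + 3)^2*(p + 4)*(p^2 - 8*p + 16) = p*(p - 4)*(p + 3)^2*(p + 4)*(p - 4)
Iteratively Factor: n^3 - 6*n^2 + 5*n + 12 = (n - 3)*(n^2 - 3*n - 4) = (n - 3)*(n + 1)*(n - 4)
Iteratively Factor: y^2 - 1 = (y + 1)*(y - 1)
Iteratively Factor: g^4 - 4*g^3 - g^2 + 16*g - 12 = (g + 2)*(g^3 - 6*g^2 + 11*g - 6) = (g - 2)*(g + 2)*(g^2 - 4*g + 3) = (g - 2)*(g - 1)*(g + 2)*(g - 3)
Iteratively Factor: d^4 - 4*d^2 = (d)*(d^3 - 4*d) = d^2*(d^2 - 4) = d^2*(d - 2)*(d + 2)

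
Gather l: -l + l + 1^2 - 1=0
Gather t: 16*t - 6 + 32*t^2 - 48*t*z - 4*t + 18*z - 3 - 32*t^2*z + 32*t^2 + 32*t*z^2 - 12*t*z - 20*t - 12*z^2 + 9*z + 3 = t^2*(64 - 32*z) + t*(32*z^2 - 60*z - 8) - 12*z^2 + 27*z - 6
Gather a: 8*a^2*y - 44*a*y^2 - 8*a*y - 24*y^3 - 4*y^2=8*a^2*y + a*(-44*y^2 - 8*y) - 24*y^3 - 4*y^2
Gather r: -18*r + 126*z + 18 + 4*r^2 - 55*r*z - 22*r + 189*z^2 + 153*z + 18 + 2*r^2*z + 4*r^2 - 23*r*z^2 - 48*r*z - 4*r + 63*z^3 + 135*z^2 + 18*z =r^2*(2*z + 8) + r*(-23*z^2 - 103*z - 44) + 63*z^3 + 324*z^2 + 297*z + 36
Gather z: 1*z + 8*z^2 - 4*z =8*z^2 - 3*z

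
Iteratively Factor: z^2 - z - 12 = (z + 3)*(z - 4)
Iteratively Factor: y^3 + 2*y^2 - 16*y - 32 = (y - 4)*(y^2 + 6*y + 8) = (y - 4)*(y + 2)*(y + 4)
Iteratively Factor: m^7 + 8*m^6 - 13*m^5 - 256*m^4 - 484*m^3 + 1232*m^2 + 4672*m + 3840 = (m + 4)*(m^6 + 4*m^5 - 29*m^4 - 140*m^3 + 76*m^2 + 928*m + 960) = (m + 4)^2*(m^5 - 29*m^3 - 24*m^2 + 172*m + 240) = (m + 2)*(m + 4)^2*(m^4 - 2*m^3 - 25*m^2 + 26*m + 120) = (m - 5)*(m + 2)*(m + 4)^2*(m^3 + 3*m^2 - 10*m - 24) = (m - 5)*(m - 3)*(m + 2)*(m + 4)^2*(m^2 + 6*m + 8) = (m - 5)*(m - 3)*(m + 2)^2*(m + 4)^2*(m + 4)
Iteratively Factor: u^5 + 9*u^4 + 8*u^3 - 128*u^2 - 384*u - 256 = (u + 4)*(u^4 + 5*u^3 - 12*u^2 - 80*u - 64) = (u + 4)^2*(u^3 + u^2 - 16*u - 16) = (u - 4)*(u + 4)^2*(u^2 + 5*u + 4) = (u - 4)*(u + 1)*(u + 4)^2*(u + 4)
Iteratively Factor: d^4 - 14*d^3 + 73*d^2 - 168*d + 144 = (d - 3)*(d^3 - 11*d^2 + 40*d - 48) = (d - 3)^2*(d^2 - 8*d + 16) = (d - 4)*(d - 3)^2*(d - 4)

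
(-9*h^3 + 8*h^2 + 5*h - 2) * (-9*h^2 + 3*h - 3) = 81*h^5 - 99*h^4 + 6*h^3 + 9*h^2 - 21*h + 6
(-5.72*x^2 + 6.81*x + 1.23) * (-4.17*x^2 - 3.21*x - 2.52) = 23.8524*x^4 - 10.0365*x^3 - 12.5748*x^2 - 21.1095*x - 3.0996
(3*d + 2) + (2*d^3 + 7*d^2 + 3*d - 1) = 2*d^3 + 7*d^2 + 6*d + 1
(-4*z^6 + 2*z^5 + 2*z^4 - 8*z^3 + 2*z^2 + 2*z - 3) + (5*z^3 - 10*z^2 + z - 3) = -4*z^6 + 2*z^5 + 2*z^4 - 3*z^3 - 8*z^2 + 3*z - 6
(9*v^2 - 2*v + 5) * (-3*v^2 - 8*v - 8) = -27*v^4 - 66*v^3 - 71*v^2 - 24*v - 40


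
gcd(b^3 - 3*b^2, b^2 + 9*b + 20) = 1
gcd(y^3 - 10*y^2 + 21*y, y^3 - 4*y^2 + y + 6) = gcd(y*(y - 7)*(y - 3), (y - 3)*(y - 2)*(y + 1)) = y - 3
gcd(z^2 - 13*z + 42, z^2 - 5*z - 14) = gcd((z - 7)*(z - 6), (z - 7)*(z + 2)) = z - 7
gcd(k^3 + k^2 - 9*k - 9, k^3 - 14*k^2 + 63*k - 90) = k - 3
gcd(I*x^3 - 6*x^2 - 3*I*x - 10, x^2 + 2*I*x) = x + 2*I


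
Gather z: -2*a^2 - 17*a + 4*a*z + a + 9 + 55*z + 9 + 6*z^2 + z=-2*a^2 - 16*a + 6*z^2 + z*(4*a + 56) + 18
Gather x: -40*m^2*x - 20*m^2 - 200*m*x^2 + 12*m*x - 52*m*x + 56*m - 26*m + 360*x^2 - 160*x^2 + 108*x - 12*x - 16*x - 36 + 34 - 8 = -20*m^2 + 30*m + x^2*(200 - 200*m) + x*(-40*m^2 - 40*m + 80) - 10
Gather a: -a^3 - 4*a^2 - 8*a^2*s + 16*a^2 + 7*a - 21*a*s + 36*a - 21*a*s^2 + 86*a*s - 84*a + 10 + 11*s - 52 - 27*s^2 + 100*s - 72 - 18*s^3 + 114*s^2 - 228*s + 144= -a^3 + a^2*(12 - 8*s) + a*(-21*s^2 + 65*s - 41) - 18*s^3 + 87*s^2 - 117*s + 30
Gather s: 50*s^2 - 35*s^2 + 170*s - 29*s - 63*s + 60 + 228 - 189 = 15*s^2 + 78*s + 99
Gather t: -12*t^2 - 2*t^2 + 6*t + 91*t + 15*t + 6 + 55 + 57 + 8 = -14*t^2 + 112*t + 126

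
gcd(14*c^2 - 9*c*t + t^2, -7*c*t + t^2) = -7*c + t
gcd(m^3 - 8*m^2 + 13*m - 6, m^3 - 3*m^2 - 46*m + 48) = m - 1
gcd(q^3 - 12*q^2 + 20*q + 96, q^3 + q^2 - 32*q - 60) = q^2 - 4*q - 12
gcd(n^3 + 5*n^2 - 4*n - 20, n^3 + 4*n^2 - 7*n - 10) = n^2 + 3*n - 10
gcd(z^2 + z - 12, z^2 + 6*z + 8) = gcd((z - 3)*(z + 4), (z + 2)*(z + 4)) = z + 4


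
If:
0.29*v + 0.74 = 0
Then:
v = -2.55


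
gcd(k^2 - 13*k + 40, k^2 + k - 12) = 1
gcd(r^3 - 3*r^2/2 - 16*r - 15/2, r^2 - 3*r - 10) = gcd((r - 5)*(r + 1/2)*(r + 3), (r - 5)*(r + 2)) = r - 5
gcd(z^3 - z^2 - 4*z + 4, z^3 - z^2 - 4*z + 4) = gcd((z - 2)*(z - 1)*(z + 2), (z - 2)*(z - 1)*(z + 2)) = z^3 - z^2 - 4*z + 4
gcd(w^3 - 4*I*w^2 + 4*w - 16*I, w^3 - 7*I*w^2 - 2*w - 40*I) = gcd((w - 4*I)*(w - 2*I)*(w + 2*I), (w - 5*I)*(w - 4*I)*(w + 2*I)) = w^2 - 2*I*w + 8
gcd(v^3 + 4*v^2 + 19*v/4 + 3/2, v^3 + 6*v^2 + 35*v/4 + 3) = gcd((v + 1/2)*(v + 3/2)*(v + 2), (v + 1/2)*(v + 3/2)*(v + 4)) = v^2 + 2*v + 3/4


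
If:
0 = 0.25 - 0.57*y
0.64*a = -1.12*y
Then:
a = -0.77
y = 0.44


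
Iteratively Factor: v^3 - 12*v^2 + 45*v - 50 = (v - 5)*(v^2 - 7*v + 10) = (v - 5)*(v - 2)*(v - 5)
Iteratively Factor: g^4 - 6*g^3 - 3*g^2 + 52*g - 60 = (g - 2)*(g^3 - 4*g^2 - 11*g + 30) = (g - 5)*(g - 2)*(g^2 + g - 6) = (g - 5)*(g - 2)^2*(g + 3)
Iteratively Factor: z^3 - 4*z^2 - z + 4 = (z - 1)*(z^2 - 3*z - 4) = (z - 4)*(z - 1)*(z + 1)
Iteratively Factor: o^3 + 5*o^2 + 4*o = (o + 4)*(o^2 + o) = (o + 1)*(o + 4)*(o)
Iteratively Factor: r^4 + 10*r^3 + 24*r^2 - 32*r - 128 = (r - 2)*(r^3 + 12*r^2 + 48*r + 64) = (r - 2)*(r + 4)*(r^2 + 8*r + 16) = (r - 2)*(r + 4)^2*(r + 4)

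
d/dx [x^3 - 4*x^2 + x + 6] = 3*x^2 - 8*x + 1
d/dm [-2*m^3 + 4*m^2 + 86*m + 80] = -6*m^2 + 8*m + 86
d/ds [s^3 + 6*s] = 3*s^2 + 6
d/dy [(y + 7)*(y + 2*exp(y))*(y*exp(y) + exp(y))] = (y^3 + 4*y^2*exp(y) + 11*y^2 + 36*y*exp(y) + 23*y + 44*exp(y) + 7)*exp(y)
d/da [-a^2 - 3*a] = -2*a - 3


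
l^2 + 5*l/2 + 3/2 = (l + 1)*(l + 3/2)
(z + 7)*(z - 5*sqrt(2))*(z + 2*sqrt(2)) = z^3 - 3*sqrt(2)*z^2 + 7*z^2 - 21*sqrt(2)*z - 20*z - 140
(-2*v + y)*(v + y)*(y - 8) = -2*v^2*y + 16*v^2 - v*y^2 + 8*v*y + y^3 - 8*y^2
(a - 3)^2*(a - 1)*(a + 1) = a^4 - 6*a^3 + 8*a^2 + 6*a - 9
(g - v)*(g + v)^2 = g^3 + g^2*v - g*v^2 - v^3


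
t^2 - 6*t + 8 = (t - 4)*(t - 2)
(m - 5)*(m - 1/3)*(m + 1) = m^3 - 13*m^2/3 - 11*m/3 + 5/3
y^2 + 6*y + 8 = (y + 2)*(y + 4)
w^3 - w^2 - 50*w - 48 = (w - 8)*(w + 1)*(w + 6)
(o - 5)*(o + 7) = o^2 + 2*o - 35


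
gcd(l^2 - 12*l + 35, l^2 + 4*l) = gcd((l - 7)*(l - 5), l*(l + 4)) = 1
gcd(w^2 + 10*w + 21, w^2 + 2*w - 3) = w + 3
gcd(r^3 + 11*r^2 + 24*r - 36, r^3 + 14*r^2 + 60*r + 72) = r^2 + 12*r + 36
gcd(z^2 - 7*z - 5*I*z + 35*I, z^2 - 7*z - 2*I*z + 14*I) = z - 7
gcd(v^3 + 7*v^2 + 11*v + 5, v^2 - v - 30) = v + 5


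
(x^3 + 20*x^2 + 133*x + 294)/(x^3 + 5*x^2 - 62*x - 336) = (x + 7)/(x - 8)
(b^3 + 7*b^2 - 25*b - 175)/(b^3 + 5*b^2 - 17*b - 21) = (b^2 - 25)/(b^2 - 2*b - 3)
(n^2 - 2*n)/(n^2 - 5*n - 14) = n*(2 - n)/(-n^2 + 5*n + 14)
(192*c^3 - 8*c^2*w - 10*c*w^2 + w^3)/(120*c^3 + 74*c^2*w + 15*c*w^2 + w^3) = (48*c^2 - 14*c*w + w^2)/(30*c^2 + 11*c*w + w^2)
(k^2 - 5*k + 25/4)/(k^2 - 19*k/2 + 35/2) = (k - 5/2)/(k - 7)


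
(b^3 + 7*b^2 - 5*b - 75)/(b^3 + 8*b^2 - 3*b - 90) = (b + 5)/(b + 6)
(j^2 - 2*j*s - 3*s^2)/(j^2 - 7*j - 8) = (-j^2 + 2*j*s + 3*s^2)/(-j^2 + 7*j + 8)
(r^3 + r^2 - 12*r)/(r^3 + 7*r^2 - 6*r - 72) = r/(r + 6)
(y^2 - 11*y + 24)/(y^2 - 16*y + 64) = (y - 3)/(y - 8)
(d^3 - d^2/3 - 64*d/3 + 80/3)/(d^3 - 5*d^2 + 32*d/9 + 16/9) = 3*(d + 5)/(3*d + 1)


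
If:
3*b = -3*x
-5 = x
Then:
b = 5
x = -5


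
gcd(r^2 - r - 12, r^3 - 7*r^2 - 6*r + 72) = r^2 - r - 12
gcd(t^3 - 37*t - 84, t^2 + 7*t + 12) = t^2 + 7*t + 12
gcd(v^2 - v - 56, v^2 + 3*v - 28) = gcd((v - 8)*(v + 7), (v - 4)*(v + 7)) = v + 7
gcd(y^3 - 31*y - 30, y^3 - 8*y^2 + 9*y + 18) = y^2 - 5*y - 6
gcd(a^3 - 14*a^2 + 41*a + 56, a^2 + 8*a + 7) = a + 1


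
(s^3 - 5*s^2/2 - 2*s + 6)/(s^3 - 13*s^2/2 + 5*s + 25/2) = (2*s^3 - 5*s^2 - 4*s + 12)/(2*s^3 - 13*s^2 + 10*s + 25)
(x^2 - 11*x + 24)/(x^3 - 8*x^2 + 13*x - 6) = (x^2 - 11*x + 24)/(x^3 - 8*x^2 + 13*x - 6)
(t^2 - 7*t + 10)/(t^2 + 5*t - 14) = (t - 5)/(t + 7)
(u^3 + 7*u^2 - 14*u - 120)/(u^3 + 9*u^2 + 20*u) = (u^2 + 2*u - 24)/(u*(u + 4))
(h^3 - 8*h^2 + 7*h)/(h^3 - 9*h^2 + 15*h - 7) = h/(h - 1)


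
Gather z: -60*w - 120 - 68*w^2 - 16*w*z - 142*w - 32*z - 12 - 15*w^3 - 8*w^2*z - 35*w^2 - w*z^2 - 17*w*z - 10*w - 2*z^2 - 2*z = -15*w^3 - 103*w^2 - 212*w + z^2*(-w - 2) + z*(-8*w^2 - 33*w - 34) - 132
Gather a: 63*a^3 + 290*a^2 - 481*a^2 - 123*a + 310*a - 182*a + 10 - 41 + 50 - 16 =63*a^3 - 191*a^2 + 5*a + 3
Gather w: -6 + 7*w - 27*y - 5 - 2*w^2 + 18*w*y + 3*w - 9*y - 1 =-2*w^2 + w*(18*y + 10) - 36*y - 12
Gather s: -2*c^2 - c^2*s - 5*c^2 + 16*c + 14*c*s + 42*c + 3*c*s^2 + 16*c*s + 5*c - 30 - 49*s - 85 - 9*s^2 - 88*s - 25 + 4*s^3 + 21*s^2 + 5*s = -7*c^2 + 63*c + 4*s^3 + s^2*(3*c + 12) + s*(-c^2 + 30*c - 132) - 140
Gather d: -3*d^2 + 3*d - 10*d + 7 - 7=-3*d^2 - 7*d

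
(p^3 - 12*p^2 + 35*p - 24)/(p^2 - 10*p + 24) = (p^3 - 12*p^2 + 35*p - 24)/(p^2 - 10*p + 24)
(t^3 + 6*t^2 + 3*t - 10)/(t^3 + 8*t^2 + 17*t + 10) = (t - 1)/(t + 1)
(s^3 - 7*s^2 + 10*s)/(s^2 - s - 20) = s*(s - 2)/(s + 4)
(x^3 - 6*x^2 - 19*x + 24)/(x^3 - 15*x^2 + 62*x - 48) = (x + 3)/(x - 6)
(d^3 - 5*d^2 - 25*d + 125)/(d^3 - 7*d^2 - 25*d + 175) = (d - 5)/(d - 7)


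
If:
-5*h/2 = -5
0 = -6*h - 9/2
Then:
No Solution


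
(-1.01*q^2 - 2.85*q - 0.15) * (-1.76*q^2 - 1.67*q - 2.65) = 1.7776*q^4 + 6.7027*q^3 + 7.7*q^2 + 7.803*q + 0.3975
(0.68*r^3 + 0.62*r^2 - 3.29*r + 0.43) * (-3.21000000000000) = -2.1828*r^3 - 1.9902*r^2 + 10.5609*r - 1.3803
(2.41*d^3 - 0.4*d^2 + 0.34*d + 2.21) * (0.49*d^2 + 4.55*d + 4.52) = 1.1809*d^5 + 10.7695*d^4 + 9.2398*d^3 + 0.8219*d^2 + 11.5923*d + 9.9892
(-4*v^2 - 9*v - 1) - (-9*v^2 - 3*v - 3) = 5*v^2 - 6*v + 2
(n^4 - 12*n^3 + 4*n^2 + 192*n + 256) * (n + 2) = n^5 - 10*n^4 - 20*n^3 + 200*n^2 + 640*n + 512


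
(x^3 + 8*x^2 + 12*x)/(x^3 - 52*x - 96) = x/(x - 8)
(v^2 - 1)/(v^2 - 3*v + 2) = (v + 1)/(v - 2)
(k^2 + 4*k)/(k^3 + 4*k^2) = 1/k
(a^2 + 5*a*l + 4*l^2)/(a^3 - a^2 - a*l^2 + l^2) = (a + 4*l)/(a^2 - a*l - a + l)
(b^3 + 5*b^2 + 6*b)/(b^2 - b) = (b^2 + 5*b + 6)/(b - 1)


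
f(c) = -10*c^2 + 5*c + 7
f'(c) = 5 - 20*c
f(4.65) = -185.98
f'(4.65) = -88.00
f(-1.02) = -8.50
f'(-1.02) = 25.40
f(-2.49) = -67.45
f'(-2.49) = 54.80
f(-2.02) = -43.90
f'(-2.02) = 45.40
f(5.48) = -265.90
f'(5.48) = -104.60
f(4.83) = -202.14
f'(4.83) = -91.60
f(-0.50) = 2.00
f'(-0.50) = 15.00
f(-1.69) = -30.01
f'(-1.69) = 38.80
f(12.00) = -1373.00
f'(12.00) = -235.00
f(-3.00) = -98.00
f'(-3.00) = 65.00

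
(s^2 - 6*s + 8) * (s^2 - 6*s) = s^4 - 12*s^3 + 44*s^2 - 48*s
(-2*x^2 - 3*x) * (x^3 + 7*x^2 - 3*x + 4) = -2*x^5 - 17*x^4 - 15*x^3 + x^2 - 12*x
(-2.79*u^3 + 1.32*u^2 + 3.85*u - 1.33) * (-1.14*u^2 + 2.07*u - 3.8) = 3.1806*u^5 - 7.2801*u^4 + 8.9454*u^3 + 4.4697*u^2 - 17.3831*u + 5.054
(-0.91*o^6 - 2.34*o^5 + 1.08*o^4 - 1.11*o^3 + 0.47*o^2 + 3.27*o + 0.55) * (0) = 0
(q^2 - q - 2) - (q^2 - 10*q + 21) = 9*q - 23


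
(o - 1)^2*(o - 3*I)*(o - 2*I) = o^4 - 2*o^3 - 5*I*o^3 - 5*o^2 + 10*I*o^2 + 12*o - 5*I*o - 6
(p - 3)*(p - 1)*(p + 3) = p^3 - p^2 - 9*p + 9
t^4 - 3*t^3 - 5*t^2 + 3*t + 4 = (t - 4)*(t - 1)*(t + 1)^2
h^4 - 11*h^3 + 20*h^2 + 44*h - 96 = (h - 8)*(h - 3)*(h - 2)*(h + 2)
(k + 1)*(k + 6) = k^2 + 7*k + 6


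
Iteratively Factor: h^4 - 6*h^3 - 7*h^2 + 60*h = (h)*(h^3 - 6*h^2 - 7*h + 60) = h*(h + 3)*(h^2 - 9*h + 20) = h*(h - 4)*(h + 3)*(h - 5)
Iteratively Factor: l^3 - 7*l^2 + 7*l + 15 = (l - 5)*(l^2 - 2*l - 3) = (l - 5)*(l + 1)*(l - 3)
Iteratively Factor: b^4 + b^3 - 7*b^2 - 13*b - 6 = (b + 1)*(b^3 - 7*b - 6) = (b + 1)*(b + 2)*(b^2 - 2*b - 3) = (b - 3)*(b + 1)*(b + 2)*(b + 1)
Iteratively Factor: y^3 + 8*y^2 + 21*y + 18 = (y + 2)*(y^2 + 6*y + 9) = (y + 2)*(y + 3)*(y + 3)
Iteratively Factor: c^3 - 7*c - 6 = (c + 1)*(c^2 - c - 6) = (c - 3)*(c + 1)*(c + 2)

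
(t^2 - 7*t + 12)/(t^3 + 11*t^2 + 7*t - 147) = (t - 4)/(t^2 + 14*t + 49)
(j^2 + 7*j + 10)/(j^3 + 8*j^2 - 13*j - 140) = (j + 2)/(j^2 + 3*j - 28)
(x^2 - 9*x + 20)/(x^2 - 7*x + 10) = (x - 4)/(x - 2)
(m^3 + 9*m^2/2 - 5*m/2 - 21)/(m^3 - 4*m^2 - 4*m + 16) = (2*m^2 + 13*m + 21)/(2*(m^2 - 2*m - 8))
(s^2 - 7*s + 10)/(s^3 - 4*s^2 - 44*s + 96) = (s - 5)/(s^2 - 2*s - 48)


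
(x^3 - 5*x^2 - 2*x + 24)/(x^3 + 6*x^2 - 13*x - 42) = (x - 4)/(x + 7)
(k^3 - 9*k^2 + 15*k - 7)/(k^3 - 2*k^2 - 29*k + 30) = (k^2 - 8*k + 7)/(k^2 - k - 30)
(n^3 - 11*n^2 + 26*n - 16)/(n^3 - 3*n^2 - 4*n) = (-n^3 + 11*n^2 - 26*n + 16)/(n*(-n^2 + 3*n + 4))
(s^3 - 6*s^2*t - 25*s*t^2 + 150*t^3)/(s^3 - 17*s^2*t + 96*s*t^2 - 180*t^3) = (s + 5*t)/(s - 6*t)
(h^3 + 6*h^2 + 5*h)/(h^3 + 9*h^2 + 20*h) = (h + 1)/(h + 4)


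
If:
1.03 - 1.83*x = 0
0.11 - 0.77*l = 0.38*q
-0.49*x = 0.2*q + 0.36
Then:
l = 1.71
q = -3.18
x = 0.56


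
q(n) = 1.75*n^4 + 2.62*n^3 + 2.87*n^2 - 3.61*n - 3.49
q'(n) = 7.0*n^3 + 7.86*n^2 + 5.74*n - 3.61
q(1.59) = 19.74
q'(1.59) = 53.53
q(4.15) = 737.29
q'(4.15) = 655.89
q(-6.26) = 2176.27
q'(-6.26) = -1448.73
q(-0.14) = -2.93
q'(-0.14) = -4.28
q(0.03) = -3.60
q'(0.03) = -3.43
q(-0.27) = -2.35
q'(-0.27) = -4.72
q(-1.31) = 5.43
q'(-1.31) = -13.38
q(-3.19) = 133.40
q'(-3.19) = -169.17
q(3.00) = 224.00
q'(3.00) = 273.35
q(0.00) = -3.49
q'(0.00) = -3.61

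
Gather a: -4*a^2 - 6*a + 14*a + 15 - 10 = -4*a^2 + 8*a + 5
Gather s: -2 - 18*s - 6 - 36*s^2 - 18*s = -36*s^2 - 36*s - 8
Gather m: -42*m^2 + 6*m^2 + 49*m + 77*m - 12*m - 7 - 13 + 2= -36*m^2 + 114*m - 18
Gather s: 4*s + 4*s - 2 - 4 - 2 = 8*s - 8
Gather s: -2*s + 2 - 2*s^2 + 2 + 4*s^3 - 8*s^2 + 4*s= 4*s^3 - 10*s^2 + 2*s + 4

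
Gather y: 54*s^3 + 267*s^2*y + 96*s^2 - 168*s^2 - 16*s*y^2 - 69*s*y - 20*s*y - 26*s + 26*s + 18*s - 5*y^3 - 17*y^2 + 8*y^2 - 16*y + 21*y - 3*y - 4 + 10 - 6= 54*s^3 - 72*s^2 + 18*s - 5*y^3 + y^2*(-16*s - 9) + y*(267*s^2 - 89*s + 2)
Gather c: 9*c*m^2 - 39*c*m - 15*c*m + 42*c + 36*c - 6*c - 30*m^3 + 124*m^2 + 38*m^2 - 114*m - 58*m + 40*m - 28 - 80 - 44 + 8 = c*(9*m^2 - 54*m + 72) - 30*m^3 + 162*m^2 - 132*m - 144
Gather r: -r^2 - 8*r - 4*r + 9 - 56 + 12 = -r^2 - 12*r - 35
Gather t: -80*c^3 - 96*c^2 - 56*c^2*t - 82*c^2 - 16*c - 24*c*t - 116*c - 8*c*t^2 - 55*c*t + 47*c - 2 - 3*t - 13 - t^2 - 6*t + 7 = -80*c^3 - 178*c^2 - 85*c + t^2*(-8*c - 1) + t*(-56*c^2 - 79*c - 9) - 8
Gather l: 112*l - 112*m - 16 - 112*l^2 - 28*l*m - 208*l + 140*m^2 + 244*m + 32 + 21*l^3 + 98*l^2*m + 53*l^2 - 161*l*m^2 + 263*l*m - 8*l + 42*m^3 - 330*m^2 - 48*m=21*l^3 + l^2*(98*m - 59) + l*(-161*m^2 + 235*m - 104) + 42*m^3 - 190*m^2 + 84*m + 16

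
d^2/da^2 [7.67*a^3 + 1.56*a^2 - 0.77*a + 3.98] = 46.02*a + 3.12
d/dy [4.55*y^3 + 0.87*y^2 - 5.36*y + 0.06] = 13.65*y^2 + 1.74*y - 5.36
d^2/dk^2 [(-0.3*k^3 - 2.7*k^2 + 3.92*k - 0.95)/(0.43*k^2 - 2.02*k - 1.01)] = (4.44089209850063e-16*k^4 - 5.949644*k^3 - 11.76195*k^2 + 13.329576*k - 30.081638)/(0.079507*k^6 - 1.120494*k^5 + 4.703469*k^4 - 2.978692*k^3 - 11.047683*k^2 - 6.181806*k - 1.030301)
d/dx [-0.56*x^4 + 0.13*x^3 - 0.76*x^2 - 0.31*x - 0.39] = -2.24*x^3 + 0.39*x^2 - 1.52*x - 0.31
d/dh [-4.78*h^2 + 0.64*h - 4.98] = 0.64 - 9.56*h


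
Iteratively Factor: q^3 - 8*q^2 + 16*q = (q)*(q^2 - 8*q + 16) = q*(q - 4)*(q - 4)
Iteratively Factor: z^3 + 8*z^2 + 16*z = (z)*(z^2 + 8*z + 16) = z*(z + 4)*(z + 4)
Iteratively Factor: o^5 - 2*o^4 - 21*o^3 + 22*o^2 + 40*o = (o)*(o^4 - 2*o^3 - 21*o^2 + 22*o + 40) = o*(o - 2)*(o^3 - 21*o - 20) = o*(o - 5)*(o - 2)*(o^2 + 5*o + 4) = o*(o - 5)*(o - 2)*(o + 1)*(o + 4)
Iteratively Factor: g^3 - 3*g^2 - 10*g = (g - 5)*(g^2 + 2*g) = g*(g - 5)*(g + 2)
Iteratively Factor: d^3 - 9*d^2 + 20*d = (d - 4)*(d^2 - 5*d) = d*(d - 4)*(d - 5)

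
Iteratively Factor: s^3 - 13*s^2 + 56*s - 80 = (s - 4)*(s^2 - 9*s + 20) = (s - 5)*(s - 4)*(s - 4)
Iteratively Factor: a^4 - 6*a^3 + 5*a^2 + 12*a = (a - 4)*(a^3 - 2*a^2 - 3*a) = (a - 4)*(a + 1)*(a^2 - 3*a) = a*(a - 4)*(a + 1)*(a - 3)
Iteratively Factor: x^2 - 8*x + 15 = (x - 3)*(x - 5)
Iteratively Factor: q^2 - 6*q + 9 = (q - 3)*(q - 3)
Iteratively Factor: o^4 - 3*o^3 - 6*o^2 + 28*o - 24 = (o - 2)*(o^3 - o^2 - 8*o + 12) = (o - 2)*(o + 3)*(o^2 - 4*o + 4) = (o - 2)^2*(o + 3)*(o - 2)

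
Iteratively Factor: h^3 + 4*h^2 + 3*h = (h + 1)*(h^2 + 3*h) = (h + 1)*(h + 3)*(h)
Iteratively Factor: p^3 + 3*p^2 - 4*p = (p)*(p^2 + 3*p - 4) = p*(p - 1)*(p + 4)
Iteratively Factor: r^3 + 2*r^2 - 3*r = (r - 1)*(r^2 + 3*r) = (r - 1)*(r + 3)*(r)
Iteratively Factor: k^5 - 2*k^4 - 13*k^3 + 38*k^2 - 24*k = (k)*(k^4 - 2*k^3 - 13*k^2 + 38*k - 24) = k*(k - 2)*(k^3 - 13*k + 12) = k*(k - 3)*(k - 2)*(k^2 + 3*k - 4) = k*(k - 3)*(k - 2)*(k + 4)*(k - 1)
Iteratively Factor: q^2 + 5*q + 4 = (q + 4)*(q + 1)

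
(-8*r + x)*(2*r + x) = -16*r^2 - 6*r*x + x^2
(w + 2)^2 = w^2 + 4*w + 4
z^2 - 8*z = z*(z - 8)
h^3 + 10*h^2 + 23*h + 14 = (h + 1)*(h + 2)*(h + 7)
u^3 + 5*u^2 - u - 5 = (u - 1)*(u + 1)*(u + 5)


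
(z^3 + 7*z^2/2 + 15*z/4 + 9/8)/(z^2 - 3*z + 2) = (8*z^3 + 28*z^2 + 30*z + 9)/(8*(z^2 - 3*z + 2))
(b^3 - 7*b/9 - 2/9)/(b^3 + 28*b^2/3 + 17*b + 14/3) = (3*b^2 - b - 2)/(3*(b^2 + 9*b + 14))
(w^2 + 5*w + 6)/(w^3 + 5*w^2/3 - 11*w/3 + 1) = 3*(w + 2)/(3*w^2 - 4*w + 1)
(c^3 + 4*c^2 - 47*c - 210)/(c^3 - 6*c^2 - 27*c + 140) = (c + 6)/(c - 4)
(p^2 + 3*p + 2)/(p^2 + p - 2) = (p + 1)/(p - 1)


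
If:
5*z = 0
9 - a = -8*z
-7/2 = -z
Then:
No Solution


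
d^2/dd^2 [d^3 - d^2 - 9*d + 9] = 6*d - 2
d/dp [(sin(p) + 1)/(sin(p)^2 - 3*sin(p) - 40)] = (-2*sin(p) + cos(p)^2 - 38)*cos(p)/((sin(p) - 8)^2*(sin(p) + 5)^2)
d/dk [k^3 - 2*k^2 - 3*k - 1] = 3*k^2 - 4*k - 3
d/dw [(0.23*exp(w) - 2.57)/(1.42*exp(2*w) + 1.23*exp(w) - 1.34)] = (-0.3266*exp(2*w) + 7.2988*exp(w) + 2.8529)*exp(w)/(2.0164*exp(4*w) + 3.4932*exp(3*w) - 2.2927*exp(2*w) - 3.2964*exp(w) + 1.7956)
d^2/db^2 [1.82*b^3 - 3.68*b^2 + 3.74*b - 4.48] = 10.92*b - 7.36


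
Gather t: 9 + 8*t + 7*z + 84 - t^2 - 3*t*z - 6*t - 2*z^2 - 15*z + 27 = -t^2 + t*(2 - 3*z) - 2*z^2 - 8*z + 120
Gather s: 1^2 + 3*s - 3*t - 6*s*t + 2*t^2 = s*(3 - 6*t) + 2*t^2 - 3*t + 1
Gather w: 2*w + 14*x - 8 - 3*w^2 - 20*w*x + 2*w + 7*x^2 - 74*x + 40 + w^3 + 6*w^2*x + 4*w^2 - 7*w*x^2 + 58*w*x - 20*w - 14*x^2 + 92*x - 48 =w^3 + w^2*(6*x + 1) + w*(-7*x^2 + 38*x - 16) - 7*x^2 + 32*x - 16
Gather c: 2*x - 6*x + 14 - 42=-4*x - 28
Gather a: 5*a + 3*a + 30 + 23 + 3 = 8*a + 56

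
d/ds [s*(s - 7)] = 2*s - 7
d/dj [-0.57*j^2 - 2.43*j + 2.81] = -1.14*j - 2.43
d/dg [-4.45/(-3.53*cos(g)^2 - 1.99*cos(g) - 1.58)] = (31.417*cos(g) + 8.8555)*sin(g)/(3.53*cos(g)^2 + 1.99*cos(g) + 1.58)^2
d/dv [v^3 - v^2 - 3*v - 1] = 3*v^2 - 2*v - 3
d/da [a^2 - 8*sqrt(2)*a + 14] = 2*a - 8*sqrt(2)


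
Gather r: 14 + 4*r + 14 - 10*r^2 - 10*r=-10*r^2 - 6*r + 28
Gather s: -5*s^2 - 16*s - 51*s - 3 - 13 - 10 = -5*s^2 - 67*s - 26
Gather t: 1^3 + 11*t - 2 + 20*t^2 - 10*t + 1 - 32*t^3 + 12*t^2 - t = -32*t^3 + 32*t^2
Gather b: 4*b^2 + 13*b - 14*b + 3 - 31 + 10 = 4*b^2 - b - 18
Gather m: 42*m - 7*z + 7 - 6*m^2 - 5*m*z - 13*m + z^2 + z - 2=-6*m^2 + m*(29 - 5*z) + z^2 - 6*z + 5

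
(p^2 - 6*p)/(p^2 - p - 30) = p/(p + 5)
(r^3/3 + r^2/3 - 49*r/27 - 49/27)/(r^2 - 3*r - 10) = (-9*r^3 - 9*r^2 + 49*r + 49)/(27*(-r^2 + 3*r + 10))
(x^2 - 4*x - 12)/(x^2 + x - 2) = (x - 6)/(x - 1)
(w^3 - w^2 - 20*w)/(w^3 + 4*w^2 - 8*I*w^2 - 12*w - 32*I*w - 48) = w*(w - 5)/(w^2 - 8*I*w - 12)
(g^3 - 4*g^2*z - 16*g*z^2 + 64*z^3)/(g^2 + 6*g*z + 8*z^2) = (g^2 - 8*g*z + 16*z^2)/(g + 2*z)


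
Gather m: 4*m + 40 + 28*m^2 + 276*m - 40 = 28*m^2 + 280*m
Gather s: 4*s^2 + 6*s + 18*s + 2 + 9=4*s^2 + 24*s + 11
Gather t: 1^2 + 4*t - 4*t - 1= 0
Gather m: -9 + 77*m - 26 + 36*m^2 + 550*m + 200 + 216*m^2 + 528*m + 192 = 252*m^2 + 1155*m + 357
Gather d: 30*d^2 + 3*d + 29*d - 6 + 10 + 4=30*d^2 + 32*d + 8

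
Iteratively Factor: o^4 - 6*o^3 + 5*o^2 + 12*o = (o)*(o^3 - 6*o^2 + 5*o + 12) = o*(o - 3)*(o^2 - 3*o - 4) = o*(o - 3)*(o + 1)*(o - 4)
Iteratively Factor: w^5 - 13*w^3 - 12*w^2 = (w + 1)*(w^4 - w^3 - 12*w^2) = w*(w + 1)*(w^3 - w^2 - 12*w) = w*(w - 4)*(w + 1)*(w^2 + 3*w) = w*(w - 4)*(w + 1)*(w + 3)*(w)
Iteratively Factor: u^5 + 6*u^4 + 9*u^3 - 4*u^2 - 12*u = (u + 2)*(u^4 + 4*u^3 + u^2 - 6*u) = u*(u + 2)*(u^3 + 4*u^2 + u - 6) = u*(u - 1)*(u + 2)*(u^2 + 5*u + 6) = u*(u - 1)*(u + 2)^2*(u + 3)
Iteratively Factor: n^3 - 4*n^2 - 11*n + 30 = (n - 2)*(n^2 - 2*n - 15) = (n - 2)*(n + 3)*(n - 5)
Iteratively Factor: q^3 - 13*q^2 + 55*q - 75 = (q - 5)*(q^2 - 8*q + 15) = (q - 5)*(q - 3)*(q - 5)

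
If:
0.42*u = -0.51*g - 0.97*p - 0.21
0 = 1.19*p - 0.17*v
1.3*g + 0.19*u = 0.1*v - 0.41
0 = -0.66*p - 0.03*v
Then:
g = -0.29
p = 0.00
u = -0.14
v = 0.00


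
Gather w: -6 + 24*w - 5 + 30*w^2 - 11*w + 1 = 30*w^2 + 13*w - 10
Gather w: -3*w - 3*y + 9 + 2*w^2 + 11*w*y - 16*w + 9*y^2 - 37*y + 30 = 2*w^2 + w*(11*y - 19) + 9*y^2 - 40*y + 39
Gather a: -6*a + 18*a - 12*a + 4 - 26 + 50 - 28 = 0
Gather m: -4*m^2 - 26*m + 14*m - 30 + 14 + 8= -4*m^2 - 12*m - 8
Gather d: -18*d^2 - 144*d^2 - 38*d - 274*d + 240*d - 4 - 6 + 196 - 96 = -162*d^2 - 72*d + 90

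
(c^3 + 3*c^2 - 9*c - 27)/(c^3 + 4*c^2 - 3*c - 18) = (c - 3)/(c - 2)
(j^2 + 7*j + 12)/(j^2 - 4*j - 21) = (j + 4)/(j - 7)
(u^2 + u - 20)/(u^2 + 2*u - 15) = (u - 4)/(u - 3)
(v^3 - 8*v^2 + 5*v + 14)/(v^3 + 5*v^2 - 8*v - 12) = (v - 7)/(v + 6)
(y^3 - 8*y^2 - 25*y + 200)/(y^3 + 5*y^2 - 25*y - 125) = (y - 8)/(y + 5)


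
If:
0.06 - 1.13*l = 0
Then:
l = 0.05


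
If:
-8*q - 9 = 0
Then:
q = -9/8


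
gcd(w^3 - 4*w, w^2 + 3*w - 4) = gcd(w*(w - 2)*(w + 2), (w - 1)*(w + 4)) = 1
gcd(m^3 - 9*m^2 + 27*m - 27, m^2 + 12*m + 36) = 1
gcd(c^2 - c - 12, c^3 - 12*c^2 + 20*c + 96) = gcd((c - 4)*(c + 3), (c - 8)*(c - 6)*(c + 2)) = 1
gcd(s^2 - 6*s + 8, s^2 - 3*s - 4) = s - 4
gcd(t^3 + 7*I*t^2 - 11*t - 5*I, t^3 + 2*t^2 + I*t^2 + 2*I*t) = t + I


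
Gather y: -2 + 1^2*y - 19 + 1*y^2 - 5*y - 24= y^2 - 4*y - 45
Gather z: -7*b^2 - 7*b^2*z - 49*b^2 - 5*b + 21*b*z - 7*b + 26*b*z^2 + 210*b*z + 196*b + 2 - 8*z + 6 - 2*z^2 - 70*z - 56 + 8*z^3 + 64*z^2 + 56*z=-56*b^2 + 184*b + 8*z^3 + z^2*(26*b + 62) + z*(-7*b^2 + 231*b - 22) - 48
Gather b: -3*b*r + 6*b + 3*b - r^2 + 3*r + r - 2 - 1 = b*(9 - 3*r) - r^2 + 4*r - 3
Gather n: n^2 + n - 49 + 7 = n^2 + n - 42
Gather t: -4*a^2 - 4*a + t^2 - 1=-4*a^2 - 4*a + t^2 - 1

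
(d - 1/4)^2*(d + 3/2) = d^3 + d^2 - 11*d/16 + 3/32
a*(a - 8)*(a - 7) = a^3 - 15*a^2 + 56*a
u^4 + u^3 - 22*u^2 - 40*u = u*(u - 5)*(u + 2)*(u + 4)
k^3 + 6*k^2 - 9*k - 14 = (k - 2)*(k + 1)*(k + 7)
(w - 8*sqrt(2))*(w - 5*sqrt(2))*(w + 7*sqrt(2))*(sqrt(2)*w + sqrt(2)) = sqrt(2)*w^4 - 12*w^3 + sqrt(2)*w^3 - 102*sqrt(2)*w^2 - 12*w^2 - 102*sqrt(2)*w + 1120*w + 1120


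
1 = 1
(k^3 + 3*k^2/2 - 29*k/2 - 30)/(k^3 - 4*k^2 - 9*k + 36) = (k + 5/2)/(k - 3)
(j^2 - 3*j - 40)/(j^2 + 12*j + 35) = (j - 8)/(j + 7)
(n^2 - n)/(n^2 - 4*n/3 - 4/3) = 3*n*(1 - n)/(-3*n^2 + 4*n + 4)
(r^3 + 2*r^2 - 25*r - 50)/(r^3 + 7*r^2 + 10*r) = (r - 5)/r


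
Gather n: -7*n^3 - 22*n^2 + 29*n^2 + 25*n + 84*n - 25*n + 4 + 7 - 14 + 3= -7*n^3 + 7*n^2 + 84*n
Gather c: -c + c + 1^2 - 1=0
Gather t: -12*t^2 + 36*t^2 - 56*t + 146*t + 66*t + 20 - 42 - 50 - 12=24*t^2 + 156*t - 84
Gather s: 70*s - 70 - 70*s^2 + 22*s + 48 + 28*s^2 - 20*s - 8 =-42*s^2 + 72*s - 30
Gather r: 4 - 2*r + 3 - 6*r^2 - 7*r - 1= -6*r^2 - 9*r + 6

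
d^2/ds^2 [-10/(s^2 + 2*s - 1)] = 20*(s^2 + 2*s - 4*(s + 1)^2 - 1)/(s^2 + 2*s - 1)^3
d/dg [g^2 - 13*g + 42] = 2*g - 13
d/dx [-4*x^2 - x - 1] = -8*x - 1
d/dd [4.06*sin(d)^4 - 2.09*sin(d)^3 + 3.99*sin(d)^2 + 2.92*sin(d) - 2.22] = (16.24*sin(d)^3 - 6.27*sin(d)^2 + 7.98*sin(d) + 2.92)*cos(d)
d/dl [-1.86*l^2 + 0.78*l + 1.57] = 0.78 - 3.72*l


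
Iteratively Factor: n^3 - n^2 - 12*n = (n)*(n^2 - n - 12) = n*(n + 3)*(n - 4)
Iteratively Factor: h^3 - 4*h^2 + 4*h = (h - 2)*(h^2 - 2*h) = h*(h - 2)*(h - 2)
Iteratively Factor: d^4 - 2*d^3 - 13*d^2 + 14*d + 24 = (d - 4)*(d^3 + 2*d^2 - 5*d - 6) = (d - 4)*(d + 1)*(d^2 + d - 6) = (d - 4)*(d + 1)*(d + 3)*(d - 2)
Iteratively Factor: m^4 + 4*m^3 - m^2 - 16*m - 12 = (m + 1)*(m^3 + 3*m^2 - 4*m - 12) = (m + 1)*(m + 3)*(m^2 - 4) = (m - 2)*(m + 1)*(m + 3)*(m + 2)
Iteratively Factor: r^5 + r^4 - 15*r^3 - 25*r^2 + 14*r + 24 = (r - 4)*(r^4 + 5*r^3 + 5*r^2 - 5*r - 6) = (r - 4)*(r - 1)*(r^3 + 6*r^2 + 11*r + 6) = (r - 4)*(r - 1)*(r + 2)*(r^2 + 4*r + 3) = (r - 4)*(r - 1)*(r + 2)*(r + 3)*(r + 1)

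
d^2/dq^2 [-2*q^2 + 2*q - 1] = -4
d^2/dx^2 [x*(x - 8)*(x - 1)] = 6*x - 18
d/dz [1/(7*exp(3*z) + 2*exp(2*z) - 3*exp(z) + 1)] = (-21*exp(2*z) - 4*exp(z) + 3)*exp(z)/(7*exp(3*z) + 2*exp(2*z) - 3*exp(z) + 1)^2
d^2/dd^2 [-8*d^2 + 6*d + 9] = -16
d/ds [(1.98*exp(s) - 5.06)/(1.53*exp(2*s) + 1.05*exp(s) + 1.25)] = (-3.0294*exp(2*s) + 15.4836*exp(s) + 7.788)*exp(s)/(2.3409*exp(4*s) + 3.213*exp(3*s) + 4.9275*exp(2*s) + 2.625*exp(s) + 1.5625)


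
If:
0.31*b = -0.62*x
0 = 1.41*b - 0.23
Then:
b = 0.16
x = -0.08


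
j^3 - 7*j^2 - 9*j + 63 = (j - 7)*(j - 3)*(j + 3)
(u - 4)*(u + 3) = u^2 - u - 12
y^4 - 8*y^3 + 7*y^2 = y^2*(y - 7)*(y - 1)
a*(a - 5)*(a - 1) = a^3 - 6*a^2 + 5*a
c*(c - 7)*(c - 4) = c^3 - 11*c^2 + 28*c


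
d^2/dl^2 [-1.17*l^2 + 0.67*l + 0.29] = -2.34000000000000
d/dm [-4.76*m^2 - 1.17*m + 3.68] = -9.52*m - 1.17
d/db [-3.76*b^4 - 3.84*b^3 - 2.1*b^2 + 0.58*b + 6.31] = -15.04*b^3 - 11.52*b^2 - 4.2*b + 0.58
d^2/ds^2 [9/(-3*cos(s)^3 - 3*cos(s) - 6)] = 3*(-9*(1 - cos(2*s))^3/8 + 17*(1 - cos(2*s))^2/4 - 7*cos(s)/2 + cos(2*s) - 9*cos(3*s)/2 - 9)/(cos(s)^3 + cos(s) + 2)^3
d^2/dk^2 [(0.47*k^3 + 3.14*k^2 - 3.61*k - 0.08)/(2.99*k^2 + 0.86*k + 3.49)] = (-7.105427357601e-15*k^5 - 89.809684*k^3 - 192.424584*k^2 + 259.137876*k + 99.712416)/(26.730899*k^6 + 23.065458*k^5 + 100.237059*k^4 + 54.481172*k^3 + 116.999109*k^2 + 31.424658*k + 42.508549)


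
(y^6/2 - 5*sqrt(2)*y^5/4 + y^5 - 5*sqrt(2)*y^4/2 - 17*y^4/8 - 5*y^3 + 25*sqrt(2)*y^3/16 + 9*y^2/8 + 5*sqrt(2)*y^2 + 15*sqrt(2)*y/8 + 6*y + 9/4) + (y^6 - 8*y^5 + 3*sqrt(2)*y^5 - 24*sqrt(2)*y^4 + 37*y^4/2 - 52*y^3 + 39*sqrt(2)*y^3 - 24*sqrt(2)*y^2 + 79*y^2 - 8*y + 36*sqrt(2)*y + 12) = 3*y^6/2 - 7*y^5 + 7*sqrt(2)*y^5/4 - 53*sqrt(2)*y^4/2 + 131*y^4/8 - 57*y^3 + 649*sqrt(2)*y^3/16 - 19*sqrt(2)*y^2 + 641*y^2/8 - 2*y + 303*sqrt(2)*y/8 + 57/4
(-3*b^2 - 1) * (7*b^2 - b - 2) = -21*b^4 + 3*b^3 - b^2 + b + 2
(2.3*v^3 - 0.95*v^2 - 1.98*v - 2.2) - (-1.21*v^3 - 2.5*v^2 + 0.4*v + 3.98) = 3.51*v^3 + 1.55*v^2 - 2.38*v - 6.18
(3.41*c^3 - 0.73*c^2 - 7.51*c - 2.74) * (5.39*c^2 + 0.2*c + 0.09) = 18.3799*c^5 - 3.2527*c^4 - 40.318*c^3 - 16.3363*c^2 - 1.2239*c - 0.2466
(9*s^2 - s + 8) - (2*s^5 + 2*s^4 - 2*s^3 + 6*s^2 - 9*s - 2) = -2*s^5 - 2*s^4 + 2*s^3 + 3*s^2 + 8*s + 10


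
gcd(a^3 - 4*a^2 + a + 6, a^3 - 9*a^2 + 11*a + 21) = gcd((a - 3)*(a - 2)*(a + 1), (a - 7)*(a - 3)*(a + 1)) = a^2 - 2*a - 3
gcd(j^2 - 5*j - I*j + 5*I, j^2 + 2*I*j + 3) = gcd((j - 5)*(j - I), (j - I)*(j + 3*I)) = j - I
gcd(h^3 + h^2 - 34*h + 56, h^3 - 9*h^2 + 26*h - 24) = h^2 - 6*h + 8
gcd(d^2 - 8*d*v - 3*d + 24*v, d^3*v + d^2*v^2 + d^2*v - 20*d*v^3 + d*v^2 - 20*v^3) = 1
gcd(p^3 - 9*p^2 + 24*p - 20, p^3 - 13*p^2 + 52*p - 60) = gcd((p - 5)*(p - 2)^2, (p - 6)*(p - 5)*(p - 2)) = p^2 - 7*p + 10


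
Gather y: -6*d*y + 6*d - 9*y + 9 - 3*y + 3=6*d + y*(-6*d - 12) + 12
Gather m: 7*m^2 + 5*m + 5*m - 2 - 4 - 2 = 7*m^2 + 10*m - 8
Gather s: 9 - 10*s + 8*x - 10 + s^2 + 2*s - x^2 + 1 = s^2 - 8*s - x^2 + 8*x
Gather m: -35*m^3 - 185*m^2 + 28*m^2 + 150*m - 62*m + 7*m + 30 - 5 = -35*m^3 - 157*m^2 + 95*m + 25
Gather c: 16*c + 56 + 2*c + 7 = 18*c + 63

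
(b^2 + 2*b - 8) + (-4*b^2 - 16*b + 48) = -3*b^2 - 14*b + 40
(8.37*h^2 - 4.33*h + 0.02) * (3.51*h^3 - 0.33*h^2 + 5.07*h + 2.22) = 29.3787*h^5 - 17.9604*h^4 + 43.935*h^3 - 3.3783*h^2 - 9.5112*h + 0.0444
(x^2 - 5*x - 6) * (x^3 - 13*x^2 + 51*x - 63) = x^5 - 18*x^4 + 110*x^3 - 240*x^2 + 9*x + 378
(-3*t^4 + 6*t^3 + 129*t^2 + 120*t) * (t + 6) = -3*t^5 - 12*t^4 + 165*t^3 + 894*t^2 + 720*t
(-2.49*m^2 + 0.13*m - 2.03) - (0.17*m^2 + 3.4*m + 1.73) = -2.66*m^2 - 3.27*m - 3.76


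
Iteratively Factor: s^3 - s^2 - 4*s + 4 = (s - 2)*(s^2 + s - 2) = (s - 2)*(s + 2)*(s - 1)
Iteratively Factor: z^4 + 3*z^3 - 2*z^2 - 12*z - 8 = (z + 1)*(z^3 + 2*z^2 - 4*z - 8) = (z + 1)*(z + 2)*(z^2 - 4) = (z - 2)*(z + 1)*(z + 2)*(z + 2)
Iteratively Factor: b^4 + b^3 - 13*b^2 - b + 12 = (b - 1)*(b^3 + 2*b^2 - 11*b - 12) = (b - 3)*(b - 1)*(b^2 + 5*b + 4) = (b - 3)*(b - 1)*(b + 4)*(b + 1)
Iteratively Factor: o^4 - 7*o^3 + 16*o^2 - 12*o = (o - 3)*(o^3 - 4*o^2 + 4*o) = (o - 3)*(o - 2)*(o^2 - 2*o) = o*(o - 3)*(o - 2)*(o - 2)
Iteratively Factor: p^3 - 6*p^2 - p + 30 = (p - 3)*(p^2 - 3*p - 10) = (p - 3)*(p + 2)*(p - 5)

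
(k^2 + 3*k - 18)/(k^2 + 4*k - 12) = (k - 3)/(k - 2)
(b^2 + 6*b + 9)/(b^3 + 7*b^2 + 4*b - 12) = (b^2 + 6*b + 9)/(b^3 + 7*b^2 + 4*b - 12)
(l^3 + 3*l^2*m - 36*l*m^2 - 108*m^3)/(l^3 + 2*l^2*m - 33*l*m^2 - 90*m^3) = (l + 6*m)/(l + 5*m)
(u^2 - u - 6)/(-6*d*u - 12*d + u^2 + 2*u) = (u - 3)/(-6*d + u)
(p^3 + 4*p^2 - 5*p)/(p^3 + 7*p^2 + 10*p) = (p - 1)/(p + 2)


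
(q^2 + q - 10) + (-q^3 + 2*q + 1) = -q^3 + q^2 + 3*q - 9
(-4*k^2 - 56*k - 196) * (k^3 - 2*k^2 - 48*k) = -4*k^5 - 48*k^4 + 108*k^3 + 3080*k^2 + 9408*k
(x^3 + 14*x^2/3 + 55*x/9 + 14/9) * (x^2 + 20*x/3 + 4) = x^5 + 34*x^4/3 + 371*x^3/9 + 1646*x^2/27 + 940*x/27 + 56/9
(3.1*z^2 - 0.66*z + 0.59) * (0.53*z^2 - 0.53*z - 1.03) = 1.643*z^4 - 1.9928*z^3 - 2.5305*z^2 + 0.3671*z - 0.6077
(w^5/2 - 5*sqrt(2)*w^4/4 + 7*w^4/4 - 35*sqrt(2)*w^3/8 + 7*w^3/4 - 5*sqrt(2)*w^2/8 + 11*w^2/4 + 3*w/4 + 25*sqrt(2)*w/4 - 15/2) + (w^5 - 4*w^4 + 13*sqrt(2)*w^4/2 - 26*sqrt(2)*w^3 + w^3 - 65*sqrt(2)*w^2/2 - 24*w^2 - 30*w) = 3*w^5/2 - 9*w^4/4 + 21*sqrt(2)*w^4/4 - 243*sqrt(2)*w^3/8 + 11*w^3/4 - 265*sqrt(2)*w^2/8 - 85*w^2/4 - 117*w/4 + 25*sqrt(2)*w/4 - 15/2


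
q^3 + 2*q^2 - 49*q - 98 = (q - 7)*(q + 2)*(q + 7)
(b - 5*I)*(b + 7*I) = b^2 + 2*I*b + 35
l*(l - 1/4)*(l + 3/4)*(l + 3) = l^4 + 7*l^3/2 + 21*l^2/16 - 9*l/16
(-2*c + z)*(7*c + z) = -14*c^2 + 5*c*z + z^2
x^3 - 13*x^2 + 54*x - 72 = (x - 6)*(x - 4)*(x - 3)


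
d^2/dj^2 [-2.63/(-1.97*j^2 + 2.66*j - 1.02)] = (-20.413534*j^2 + 27.563452*j + 2.63*(3.94*j - 2.66)*(7.88*j - 5.32) - 10.569444)/(1.97*j^2 - 2.66*j + 1.02)^3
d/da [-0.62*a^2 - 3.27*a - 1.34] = -1.24*a - 3.27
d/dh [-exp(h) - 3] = -exp(h)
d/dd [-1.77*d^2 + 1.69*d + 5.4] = 1.69 - 3.54*d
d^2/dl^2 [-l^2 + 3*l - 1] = -2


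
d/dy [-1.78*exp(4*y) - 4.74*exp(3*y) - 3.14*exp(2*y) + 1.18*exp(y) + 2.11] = (-7.12*exp(3*y) - 14.22*exp(2*y) - 6.28*exp(y) + 1.18)*exp(y)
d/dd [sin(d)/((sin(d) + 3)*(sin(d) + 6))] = (cos(d)^2 + 17)*cos(d)/((sin(d) + 3)^2*(sin(d) + 6)^2)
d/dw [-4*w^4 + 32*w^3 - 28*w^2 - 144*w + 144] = -16*w^3 + 96*w^2 - 56*w - 144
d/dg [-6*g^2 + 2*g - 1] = 2 - 12*g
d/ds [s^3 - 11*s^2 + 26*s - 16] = 3*s^2 - 22*s + 26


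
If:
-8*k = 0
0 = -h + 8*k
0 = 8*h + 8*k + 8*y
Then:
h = 0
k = 0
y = 0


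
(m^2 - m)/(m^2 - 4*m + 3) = m/(m - 3)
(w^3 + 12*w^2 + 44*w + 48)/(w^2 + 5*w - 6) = (w^2 + 6*w + 8)/(w - 1)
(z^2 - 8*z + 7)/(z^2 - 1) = (z - 7)/(z + 1)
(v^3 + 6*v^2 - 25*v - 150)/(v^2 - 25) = v + 6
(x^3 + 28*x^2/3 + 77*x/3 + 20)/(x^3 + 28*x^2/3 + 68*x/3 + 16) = (x^2 + 8*x + 15)/(x^2 + 8*x + 12)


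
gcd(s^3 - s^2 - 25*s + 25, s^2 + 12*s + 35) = s + 5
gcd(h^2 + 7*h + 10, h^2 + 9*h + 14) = h + 2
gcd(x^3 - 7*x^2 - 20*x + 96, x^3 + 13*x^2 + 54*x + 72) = x + 4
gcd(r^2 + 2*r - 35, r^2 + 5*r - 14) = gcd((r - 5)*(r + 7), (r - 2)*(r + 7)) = r + 7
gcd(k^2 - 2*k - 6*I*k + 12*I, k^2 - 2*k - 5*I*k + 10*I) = k - 2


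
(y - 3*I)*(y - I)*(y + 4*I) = y^3 + 13*y - 12*I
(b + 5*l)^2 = b^2 + 10*b*l + 25*l^2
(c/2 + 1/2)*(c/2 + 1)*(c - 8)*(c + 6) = c^4/4 + c^3/4 - 13*c^2 - 37*c - 24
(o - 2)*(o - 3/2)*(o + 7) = o^3 + 7*o^2/2 - 43*o/2 + 21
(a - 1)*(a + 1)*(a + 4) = a^3 + 4*a^2 - a - 4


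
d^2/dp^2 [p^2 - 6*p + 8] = 2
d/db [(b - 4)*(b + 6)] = 2*b + 2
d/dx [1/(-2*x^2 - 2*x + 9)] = 2*(2*x + 1)/(2*x^2 + 2*x - 9)^2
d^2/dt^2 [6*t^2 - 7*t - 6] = 12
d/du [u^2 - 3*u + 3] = 2*u - 3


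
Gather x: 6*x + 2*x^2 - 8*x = 2*x^2 - 2*x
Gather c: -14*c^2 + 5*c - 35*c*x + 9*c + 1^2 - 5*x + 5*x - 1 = -14*c^2 + c*(14 - 35*x)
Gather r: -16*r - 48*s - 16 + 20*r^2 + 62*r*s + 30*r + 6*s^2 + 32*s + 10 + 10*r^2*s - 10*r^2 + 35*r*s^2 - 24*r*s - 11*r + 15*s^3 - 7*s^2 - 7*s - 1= r^2*(10*s + 10) + r*(35*s^2 + 38*s + 3) + 15*s^3 - s^2 - 23*s - 7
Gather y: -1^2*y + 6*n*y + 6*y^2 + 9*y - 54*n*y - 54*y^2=-48*y^2 + y*(8 - 48*n)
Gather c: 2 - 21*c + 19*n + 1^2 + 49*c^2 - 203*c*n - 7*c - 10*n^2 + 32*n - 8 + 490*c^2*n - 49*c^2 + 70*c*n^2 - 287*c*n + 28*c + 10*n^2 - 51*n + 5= 490*c^2*n + c*(70*n^2 - 490*n)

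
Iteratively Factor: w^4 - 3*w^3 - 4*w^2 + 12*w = (w - 2)*(w^3 - w^2 - 6*w) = (w - 3)*(w - 2)*(w^2 + 2*w) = (w - 3)*(w - 2)*(w + 2)*(w)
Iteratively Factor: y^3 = (y)*(y^2) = y^2*(y)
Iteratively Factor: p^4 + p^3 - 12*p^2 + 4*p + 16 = (p + 4)*(p^3 - 3*p^2 + 4) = (p - 2)*(p + 4)*(p^2 - p - 2) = (p - 2)^2*(p + 4)*(p + 1)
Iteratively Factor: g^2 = (g)*(g)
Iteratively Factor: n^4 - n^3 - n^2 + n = (n + 1)*(n^3 - 2*n^2 + n) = (n - 1)*(n + 1)*(n^2 - n) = n*(n - 1)*(n + 1)*(n - 1)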